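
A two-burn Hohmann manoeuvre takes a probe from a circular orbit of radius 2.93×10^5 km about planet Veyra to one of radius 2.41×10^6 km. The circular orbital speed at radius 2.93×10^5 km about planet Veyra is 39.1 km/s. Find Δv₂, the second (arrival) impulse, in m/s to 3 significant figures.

From the circular-orbit relation v² = μ/r at r = 2.93×10^5 km: μ = v²r = (39.1)² × 2.93×10^5 = 4.47941×10^8 km³/s².
Transfer-ellipse semi-major axis a_t = (r₁ + r₂)/2 = (2.930×10^5 + 2.410×10^6)/2 = 1.3515×10^6 km.
On the circular orbit at r = 2.410×10^6 km, v_c = √(μ/r) = 13.633 km/s.
Vis-viva on the transfer ellipse at r = 2.410×10^6 km gives v_t = √[μ(2/r − 1/a_t)] = 6.3479 km/s.
Δv₂ = |v_t − v_c| = |6.3479 − 13.633| = 7.285 km/s.

Δv₂ = 7290 m/s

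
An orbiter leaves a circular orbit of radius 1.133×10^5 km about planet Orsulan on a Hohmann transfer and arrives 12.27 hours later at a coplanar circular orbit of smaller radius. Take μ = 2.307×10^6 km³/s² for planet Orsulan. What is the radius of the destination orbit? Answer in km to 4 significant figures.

Transfer time t = 12.27 hours = 44172 s, and t = π√(a_t³/μ).
So a_t = (μ t²/π²)^(1/3) = (2.307×10^6 × (44172)² / π²)^(1/3) = 76975 km.
Since a_t = (r₁ + r₂)/2, r₂ = 2a_t − r₁ = 2×76975 − 1.133×10^5 = 40650 km.

r₂ = 40650 km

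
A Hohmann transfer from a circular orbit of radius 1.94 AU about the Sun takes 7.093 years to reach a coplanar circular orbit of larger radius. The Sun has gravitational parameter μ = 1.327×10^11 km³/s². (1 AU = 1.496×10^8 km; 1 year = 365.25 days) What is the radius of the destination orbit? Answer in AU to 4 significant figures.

In km: r₁ = 1.94 × 1.496×10^8 = 2.90224×10^8 km.
Transfer time t = 7.093 years × 365.25 × 86400 s = 2.238380568×10^8 s, and t = π√(a_t³/μ).
So a_t = (μ t²/π²)^(1/3) = (1.327×10^11 × (2.238380568×10^8)² / π²)^(1/3) = 8.7662×10^8 km.
Since a_t = (r₁ + r₂)/2, r₂ = 2a_t − r₁ = 2×8.7662×10^8 − 2.90224×10^8 = 1.463016×10^9 km.
In AU: r₂ = 1.463016×10^9 / 1.496×10^8 = 9.780 AU.

r₂ = 9.780 AU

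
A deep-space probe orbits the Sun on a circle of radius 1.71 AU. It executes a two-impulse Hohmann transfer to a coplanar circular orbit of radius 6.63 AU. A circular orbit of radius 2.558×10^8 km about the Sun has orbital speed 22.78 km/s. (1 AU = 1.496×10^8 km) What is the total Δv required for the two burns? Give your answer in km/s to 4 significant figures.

Δv = 10.10 km/s

From the circular-orbit relation v² = μ/r at r = 2.558×10^8 km: μ = v²r = (22.78)² × 2.558×10^8 = 1.32742×10^11 km³/s².
In km: r₁ = 1.71 × 1.496×10^8 = 2.55816×10^8 km; r₂ = 6.63 × 1.496×10^8 = 9.91848×10^8 km.
The Hohmann ellipse has a_t = (r₁ + r₂)/2 = 6.23832×10^8 km.
Circular speed at r₁: v₁ = √(μ/r₁) = √(1.32742×10^11/2.55816×10^8) = 22.779 km/s.
On the transfer ellipse at r₁, v² = μ(2/r − 1/a) gives v_p = √[μ(2/r₁ − 1/a_t)] = 28.723 km/s.
First burn Δv₁ = |v_p − v₁| = 5.944 km/s.
Circular speed at r₂: v₂ = √(μ/r₂) = 11.5686 km/s.
Transfer-orbit speed at r₂: v_a = √[μ(2/r₂ − 1/a_t)] = 7.40818 km/s.
Second burn Δv₂ = |v₂ − v_a| = 4.160 km/s.
Total Δv = Δv₁ + Δv₂ = 10.10 km/s.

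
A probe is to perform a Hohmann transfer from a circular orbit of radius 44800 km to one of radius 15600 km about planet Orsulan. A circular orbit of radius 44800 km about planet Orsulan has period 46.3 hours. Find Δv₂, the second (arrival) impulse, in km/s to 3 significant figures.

From Kepler's third law T² = 4π²r³/μ at r = 44800 km, T = 46.3 hours = 46.3 × 3600 s = 1.6668×10^5 s: μ = 4π²r³/T² = 1.27769×10^5 km³/s².
The Hohmann ellipse has a_t = (r₁ + r₂)/2 = 30200 km.
On the circular orbit at r = 15600 km, v_c = √(μ/r) = 2.8619 km/s.
Vis-viva on the transfer ellipse at r = 15600 km gives v_t = √[μ(2/r − 1/a_t)] = 3.4857 km/s.
Δv₂ = |v_t − v_c| = |3.4857 − 2.8619| = 0.6238 km/s.

Δv₂ = 0.624 km/s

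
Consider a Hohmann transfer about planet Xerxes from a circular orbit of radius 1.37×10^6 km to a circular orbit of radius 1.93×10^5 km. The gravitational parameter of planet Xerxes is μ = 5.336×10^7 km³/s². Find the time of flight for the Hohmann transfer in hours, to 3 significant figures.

Semi-major axis of the transfer orbit: a_t = (1.370×10^6 + 1.930×10^5)/2 = 7.815×10^5 km.
Transfer time t = π√(a_t³/μ) = π√((7.815×10^5)³ / 5.336×10^7) = 2.971×10^5 s.
Converting: 2.971×10^5 s ÷ 3600 s/hour = 82.5 hours.

t = 82.5 hours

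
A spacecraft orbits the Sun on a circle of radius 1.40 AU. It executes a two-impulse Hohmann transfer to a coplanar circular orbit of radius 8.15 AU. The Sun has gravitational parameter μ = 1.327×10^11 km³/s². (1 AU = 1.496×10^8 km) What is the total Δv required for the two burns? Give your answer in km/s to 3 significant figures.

In km: r₁ = 1.40 × 1.496×10^8 = 2.0944×10^8 km; r₂ = 8.15 × 1.496×10^8 = 1.21924×10^9 km.
Semi-major axis of the transfer orbit: a_t = (2.0944×10^8 + 1.21924×10^9)/2 = 7.1434×10^8 km.
Circular speed at r₁: v₁ = √(μ/r₁) = √(1.327×10^11/2.0944×10^8) = 25.171 km/s.
On the transfer ellipse at r₁, vis-viva equation gives v_p = √[μ(2/r₁ − 1/a_t)] = 32.885 km/s.
First burn Δv₁ = |v_p − v₁| = 7.714 km/s.
At r₂, v₂ = √(μ/r₂) = 10.433 km/s.
Transfer-orbit speed at r₂: v_a = √[μ(2/r₂ − 1/a_t)] = 5.6490 km/s.
Second burn Δv₂ = |v₂ − v_a| = 4.784 km/s.
Δv = Δv₁ + Δv₂ = 7.714 + 4.784 = 12.50 km/s.

Δv = 12.5 km/s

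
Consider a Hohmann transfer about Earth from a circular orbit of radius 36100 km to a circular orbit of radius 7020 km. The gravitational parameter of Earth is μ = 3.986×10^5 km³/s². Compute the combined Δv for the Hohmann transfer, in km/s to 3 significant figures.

Δv = 3.64 km/s

The Hohmann ellipse has a_t = (r₁ + r₂)/2 = 21560 km.
Circular speed at r₁: v₁ = √(μ/r₁) = √(3.986×10^5/36100) = 3.323 km/s.
On the transfer ellipse at r₁, v² = μ(2/r − 1/a) gives v_a = √[μ(2/r₁ − 1/a_t)] = 1.896 km/s.
First burn Δv₁ = |v_a − v₁| = 1.427 km/s.
At r₂, v₂ = √(μ/r₂) = 7.5353 km/s.
Transfer-orbit speed at r₂: v_p = √[μ(2/r₂ − 1/a_t)] = 9.7506 km/s.
Second burn Δv₂ = |v₂ − v_p| = 2.215 km/s.
Total Δv = Δv₁ + Δv₂ = 3.642 km/s.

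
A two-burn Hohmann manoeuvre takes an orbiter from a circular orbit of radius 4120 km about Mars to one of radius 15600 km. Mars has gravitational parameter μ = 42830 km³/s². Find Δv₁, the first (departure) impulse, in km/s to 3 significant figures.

Transfer-ellipse semi-major axis a_t = (r₁ + r₂)/2 = (4120 + 15600)/2 = 9860 km.
On the circular orbit at r = 4120 km, v_c = √(μ/r) = 3.2242 km/s.
Transfer-orbit speed at the same r (vis-viva, a = a_t): v_t = √[μ(2/r − 1/a_t)] = 4.0555 km/s.
Δv₁ = |v_t − v_c| = |4.0555 − 3.2242| = 0.8313 km/s.

Δv₁ = 0.831 km/s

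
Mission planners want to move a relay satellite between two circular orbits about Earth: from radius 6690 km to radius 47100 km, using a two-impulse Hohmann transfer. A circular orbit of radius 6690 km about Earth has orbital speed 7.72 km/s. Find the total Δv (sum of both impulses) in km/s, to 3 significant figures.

Δv = 3.95 km/s

From the circular-orbit relation v² = μ/r at r = 6690 km: μ = v²r = (7.72)² × 6690 = 3.98713×10^5 km³/s².
Semi-major axis of the transfer orbit: a_t = (6690 + 47100)/2 = 26895 km.
At r₁ the circular-orbit speed is v₁ = √(μ/r₁) = 7.72000 km/s.
On the transfer ellipse at r₁, v² = μ(2/r − 1/a) gives v_p = √[μ(2/r₁ − 1/a_t)] = 10.2163 km/s.
First burn Δv₁ = |v_p − v₁| = 2.4963 km/s.
At r₂, v₂ = √(μ/r₂) = 2.9095 km/s.
Transfer-orbit speed at r₂: v_a = √[μ(2/r₂ − 1/a_t)] = 1.4511 km/s.
Second burn Δv₂ = |v₂ − v_a| = 1.4584 km/s.
Δv = Δv₁ + Δv₂ = 2.4963 + 1.4584 = 3.955 km/s.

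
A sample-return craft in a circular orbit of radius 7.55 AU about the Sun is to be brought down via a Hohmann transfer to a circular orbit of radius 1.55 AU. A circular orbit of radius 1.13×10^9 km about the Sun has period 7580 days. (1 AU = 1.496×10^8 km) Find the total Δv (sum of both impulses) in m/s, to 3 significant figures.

From Kepler's third law T² = 4π²r³/μ at r = 1.13×10^9 km, T = 7580 days = 7580 × 86400 s = 6.54912×10^8 s: μ = 4π²r³/T² = 1.32810×10^11 km³/s².
In km: r₁ = 7.55 × 1.496×10^8 = 1.12948×10^9 km; r₂ = 1.55 × 1.496×10^8 = 2.3188×10^8 km.
The Hohmann ellipse has a_t = (r₁ + r₂)/2 = 6.8068×10^8 km.
Circular speed at r₁: v₁ = √(μ/r₁) = √(1.32810×10^11/1.12948×10^9) = 10.844 km/s.
On the transfer ellipse at r₁, vis-viva gives v_a = √[μ(2/r₁ − 1/a_t)] = 6.3290 km/s.
First burn Δv₁ = |v_a − v₁| = 4.515 km/s.
At r₂, v₂ = √(μ/r₂) = 23.932 km/s.
Transfer-orbit speed at r₂: v_p = √[μ(2/r₂ − 1/a_t)] = 30.828 km/s.
Second burn Δv₂ = |v₂ − v_p| = 6.896 km/s.
Total Δv = Δv₁ + Δv₂ = 11.41 km/s.

Δv = 11400 m/s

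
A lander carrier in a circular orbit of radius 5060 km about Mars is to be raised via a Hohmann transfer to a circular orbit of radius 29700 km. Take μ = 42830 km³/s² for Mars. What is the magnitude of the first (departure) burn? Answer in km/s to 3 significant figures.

Δv₁ = 0.894 km/s

The Hohmann ellipse has a_t = (r₁ + r₂)/2 = 17380 km.
On the circular orbit at r = 5060 km, v_c = √(μ/r) = 2.90937 km/s.
Transfer-orbit speed at the same r (vis-viva, a = a_t): v_t = √[μ(2/r − 1/a_t)] = 3.80323 km/s.
Δv₁ = |v_t − v_c| = |3.80323 − 2.90937| = 0.8939 km/s.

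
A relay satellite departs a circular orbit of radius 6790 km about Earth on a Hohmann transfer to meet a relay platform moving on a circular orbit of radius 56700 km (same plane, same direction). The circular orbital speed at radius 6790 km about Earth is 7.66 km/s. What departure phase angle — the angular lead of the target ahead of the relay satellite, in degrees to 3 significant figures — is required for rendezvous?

φ = 105°

From the circular-orbit relation v² = μ/r at r = 6790 km: μ = v²r = (7.66)² × 6790 = 3.98407×10^5 km³/s².
The Hohmann ellipse has a_t = (r₁ + r₂)/2 = 31745 km.
Transfer time t = π√(a_t³/μ) = 28151 s.
The target's mean motion on its circular orbit is ω₂ = √(μ/r₂³) = 4.6751×10^-5 rad/s.
Angle swept by the target during transfer: ω₂·t = 1.3161 rad = 75.41°.
Arrival is 180° from departure on the ellipse, so φ = 180° − 75.41° = 105°.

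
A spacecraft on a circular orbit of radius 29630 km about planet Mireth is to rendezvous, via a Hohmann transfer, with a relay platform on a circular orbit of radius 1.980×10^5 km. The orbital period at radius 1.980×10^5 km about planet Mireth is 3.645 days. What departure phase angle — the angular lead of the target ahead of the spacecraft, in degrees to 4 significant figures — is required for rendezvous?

From Kepler's third law T² = 4π²r³/μ at r = 1.980×10^5 km, T = 3.645 days = 3.645 × 86400 s = 3.14928×10^5 s: μ = 4π²r³/T² = 3.08982×10^6 km³/s².
Transfer-ellipse semi-major axis a_t = (r₁ + r₂)/2 = (29630 + 1.980×10^5)/2 = 1.13815×10^5 km.
The half-period of the transfer ellipse is t = π√(a_t³/μ) = 68625.1 s.
The target's mean motion on its circular orbit is ω₂ = √(μ/r₂³) = 1.99512×10^-5 rad/s.
Angle swept by the target during transfer: ω₂·t = 1.36915 rad = 78.447°.
The spacecraft traverses 180° on the transfer ellipse, so the target must lead by 180° − 78.447° = 101.6°.

φ = 101.6°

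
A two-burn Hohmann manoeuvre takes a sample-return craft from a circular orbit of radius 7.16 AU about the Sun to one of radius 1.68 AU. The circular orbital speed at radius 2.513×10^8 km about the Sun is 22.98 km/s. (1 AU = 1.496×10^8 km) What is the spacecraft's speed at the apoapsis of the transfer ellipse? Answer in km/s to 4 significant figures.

From the circular-orbit relation v² = μ/r at r = 2.513×10^8 km: μ = v²r = (22.98)² × 2.513×10^8 = 1.32707×10^11 km³/s².
In km: r₁ = 7.16 × 1.496×10^8 = 1.071136×10^9 km; r₂ = 1.68 × 1.496×10^8 = 2.51328×10^8 km.
Semi-major axis of the transfer orbit: a_t = (1.071136×10^9 + 2.51328×10^8)/2 = 6.61232×10^8 km.
At apoapsis, r = 1.071136×10^9 km.
From the vis-viva equation, v = √[μ(2/r − 1/a_t)] = 6.862 km/s.

v = 6.862 km/s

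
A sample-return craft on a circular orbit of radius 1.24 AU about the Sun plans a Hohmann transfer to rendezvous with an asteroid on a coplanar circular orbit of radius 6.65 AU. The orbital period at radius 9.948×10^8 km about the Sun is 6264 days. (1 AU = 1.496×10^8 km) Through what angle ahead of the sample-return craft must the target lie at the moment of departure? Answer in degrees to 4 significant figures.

φ = 97.75°

From Kepler's third law T² = 4π²r³/μ at r = 9.948×10^8 km, T = 6264 days = 6264 × 86400 s = 5.412096×10^8 s: μ = 4π²r³/T² = 1.32689×10^11 km³/s².
In km: r₁ = 1.24 × 1.496×10^8 = 1.85504×10^8 km; r₂ = 6.65 × 1.496×10^8 = 9.9484×10^8 km.
The Hohmann ellipse has a_t = (r₁ + r₂)/2 = 5.90172×10^8 km.
The half-period of the transfer ellipse is t = π√(a_t³/μ) = 1.2365×10^8 s.
Target angular speed ω₂ = √(μ/r₂³) = 1.1609×10^-8 rad/s.
Angle swept by the target during transfer: ω₂·t = 1.43545 rad = 82.25°.
The sample-return craft traverses 180° on the transfer ellipse, so the target must lead by 180° − 82.25° = 97.75°.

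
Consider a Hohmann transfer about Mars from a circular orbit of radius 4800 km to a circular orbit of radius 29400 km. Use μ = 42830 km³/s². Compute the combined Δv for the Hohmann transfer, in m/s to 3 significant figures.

Δv = 1500 m/s

The Hohmann ellipse has a_t = (r₁ + r₂)/2 = 17100 km.
Circular speed at r₁: v₁ = √(μ/r₁) = √(42830/4800) = 2.9871 km/s.
Transfer-orbit speed at r₁ (v² = μ(2/r − 1/a)): v_p = √[μ(2/r₁ − 1/a_t)] = 3.9168 km/s.
First burn Δv₁ = |v_p − v₁| = 0.9297 km/s.
Circular speed at r₂: v₂ = √(μ/r₂) = 1.207 km/s.
Transfer-orbit speed at r₂: v_a = √[μ(2/r₂ − 1/a_t)] = 0.6395 km/s.
Second burn Δv₂ = |v₂ − v_a| = 0.5675 km/s.
Δv = Δv₁ + Δv₂ = 0.9297 + 0.5675 = 1.497 km/s.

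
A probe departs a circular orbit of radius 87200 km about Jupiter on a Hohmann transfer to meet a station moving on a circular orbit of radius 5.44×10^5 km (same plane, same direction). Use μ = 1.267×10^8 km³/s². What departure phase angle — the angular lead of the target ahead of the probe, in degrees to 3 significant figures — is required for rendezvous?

Semi-major axis of the transfer orbit: a_t = (87200 + 5.440×10^5)/2 = 3.156×10^5 km.
Transfer time t = π√(a_t³/μ) = 49484 s.
Target angular speed ω₂ = √(μ/r₂³) = 2.8054×10^-5 rad/s.
Angle swept by the target during transfer: ω₂·t = 1.3882 rad = 79.54°.
The probe traverses 180° on the transfer ellipse, so the target must lead by 180° − 79.54° = 100°.

φ = 100°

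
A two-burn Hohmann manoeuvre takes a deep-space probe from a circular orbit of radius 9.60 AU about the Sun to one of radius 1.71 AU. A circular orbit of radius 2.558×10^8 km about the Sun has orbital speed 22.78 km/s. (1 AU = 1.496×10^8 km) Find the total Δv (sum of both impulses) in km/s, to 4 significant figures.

Δv = 11.23 km/s

From the circular-orbit relation v² = μ/r at r = 2.558×10^8 km: μ = v²r = (22.78)² × 2.558×10^8 = 1.32742×10^11 km³/s².
In km: r₁ = 9.60 × 1.496×10^8 = 1.43616×10^9 km; r₂ = 1.71 × 1.496×10^8 = 2.55816×10^8 km.
Transfer-ellipse semi-major axis a_t = (r₁ + r₂)/2 = (1.43616×10^9 + 2.55816×10^8)/2 = 8.45988×10^8 km.
Circular speed at r₁: v₁ = √(μ/r₁) = √(1.32742×10^11/1.43616×10^9) = 9.614 km/s.
Transfer-orbit speed at r₁ (vis-viva equation): v_a = √[μ(2/r₁ − 1/a_t)] = 5.287 km/s.
First burn Δv₁ = |v_a − v₁| = 4.327 km/s.
At r₂, v₂ = √(μ/r₂) = 22.78 km/s.
Transfer-orbit speed at r₂: v_p = √[μ(2/r₂ − 1/a_t)] = 29.68 km/s.
Second burn Δv₂ = |v₂ − v_p| = 6.900 km/s.
Δv = Δv₁ + Δv₂ = 4.327 + 6.900 = 11.23 km/s.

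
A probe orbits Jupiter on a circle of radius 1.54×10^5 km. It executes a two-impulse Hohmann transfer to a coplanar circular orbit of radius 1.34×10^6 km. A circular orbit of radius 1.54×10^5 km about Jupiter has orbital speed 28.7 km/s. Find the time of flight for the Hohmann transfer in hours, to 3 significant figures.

From the circular-orbit relation v² = μ/r at r = 1.54×10^5 km: μ = v²r = (28.7)² × 1.54×10^5 = 1.26848×10^8 km³/s².
The Hohmann ellipse has a_t = (r₁ + r₂)/2 = 7.470×10^5 km.
Transfer time t = π√(a_t³/μ) = π√((7.470×10^5)³ / 1.26848×10^8) = 1.801×10^5 s.
Converting: 1.801×10^5 s ÷ 3600 s/hour = 50.0 hours.

t = 50.0 hours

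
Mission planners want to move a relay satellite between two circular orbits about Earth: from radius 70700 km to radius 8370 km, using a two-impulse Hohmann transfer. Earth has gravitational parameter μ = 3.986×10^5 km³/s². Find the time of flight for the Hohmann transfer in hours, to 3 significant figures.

Transfer-ellipse semi-major axis a_t = (r₁ + r₂)/2 = (70700 + 8370)/2 = 39535 km.
Half the transfer-orbit period gives t = π√(a_t³/μ) = 39120 s.
Converting: 39120 s ÷ 3600 s/hour = 10.9 hours.

t = 10.9 hours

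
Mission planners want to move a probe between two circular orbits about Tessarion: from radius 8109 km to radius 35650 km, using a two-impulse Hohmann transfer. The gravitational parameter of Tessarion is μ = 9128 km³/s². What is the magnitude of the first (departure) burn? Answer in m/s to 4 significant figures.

Δv₁ = 293.3 m/s

Transfer-ellipse semi-major axis a_t = (r₁ + r₂)/2 = (8109 + 35650)/2 = 21879.5 km.
Circular speed at r = 8109 km: v_c = √(μ/r) = 1.0610 km/s.
Vis-viva on the transfer ellipse at r = 8109 km gives v_t = √[μ(2/r − 1/a_t)] = 1.3543 km/s.
Δv₁ = |v_t − v_c| = |1.3543 − 1.0610| = 0.2933 km/s.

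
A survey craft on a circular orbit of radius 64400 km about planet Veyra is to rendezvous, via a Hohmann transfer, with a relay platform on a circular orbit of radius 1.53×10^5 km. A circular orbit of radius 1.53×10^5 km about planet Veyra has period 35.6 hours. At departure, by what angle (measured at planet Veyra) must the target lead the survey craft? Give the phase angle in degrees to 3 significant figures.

φ = 72.2°

From Kepler's third law T² = 4π²r³/μ at r = 1.53×10^5 km, T = 35.6 hours = 35.6 × 3600 s = 1.2816×10^5 s: μ = 4π²r³/T² = 8.60853×10^6 km³/s².
The Hohmann ellipse has a_t = (r₁ + r₂)/2 = 1.087×10^5 km.
Transfer time t = π√(a_t³/μ) = 38370 s.
The target's mean motion on its circular orbit is ω₂ = √(μ/r₂³) = 4.903×10^-5 rad/s.
Angle swept by the target during transfer: ω₂·t = 1.881 rad = 107.8°.
Arrival is 180° from departure on the ellipse, so φ = 180° − 107.8° = 72.2°.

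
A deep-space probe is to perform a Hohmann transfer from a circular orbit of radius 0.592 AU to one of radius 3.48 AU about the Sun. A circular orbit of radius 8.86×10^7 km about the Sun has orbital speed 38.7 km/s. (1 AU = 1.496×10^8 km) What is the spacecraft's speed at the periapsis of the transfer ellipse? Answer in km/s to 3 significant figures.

From the circular-orbit relation v² = μ/r at r = 8.86×10^7 km: μ = v²r = (38.7)² × 8.86×10^7 = 1.32695×10^11 km³/s².
In km: r₁ = 0.592 × 1.496×10^8 = 8.85632×10^7 km; r₂ = 3.48 × 1.496×10^8 = 5.20608×10^8 km.
Transfer-ellipse semi-major axis a_t = (r₁ + r₂)/2 = (8.85632×10^7 + 5.20608×10^8)/2 = 3.045856×10^8 km.
At periapsis, r = 8.85632×10^7 km.
Applying v² = μ(2/r − 1/a_t): v = 50.61 km/s.

v = 50.6 km/s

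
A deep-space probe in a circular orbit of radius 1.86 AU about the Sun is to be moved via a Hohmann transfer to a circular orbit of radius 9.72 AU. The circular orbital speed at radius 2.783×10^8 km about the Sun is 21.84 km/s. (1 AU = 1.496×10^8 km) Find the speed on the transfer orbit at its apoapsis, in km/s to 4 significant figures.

From the circular-orbit relation v² = μ/r at r = 2.783×10^8 km: μ = v²r = (21.84)² × 2.783×10^8 = 1.32745×10^11 km³/s².
In km: r₁ = 1.86 × 1.496×10^8 = 2.78256×10^8 km; r₂ = 9.72 × 1.496×10^8 = 1.454112×10^9 km.
Transfer-ellipse semi-major axis a_t = (r₁ + r₂)/2 = (2.78256×10^8 + 1.454112×10^9)/2 = 8.66184×10^8 km.
At apoapsis, r = 1.454112×10^9 km.
Applying v² = μ(2/r − 1/a_t): v = 5.415 km/s.

v = 5.415 km/s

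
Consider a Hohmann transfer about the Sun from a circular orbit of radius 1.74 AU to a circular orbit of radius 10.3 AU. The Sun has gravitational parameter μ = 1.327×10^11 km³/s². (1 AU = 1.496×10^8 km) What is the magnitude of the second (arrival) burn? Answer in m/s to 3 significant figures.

Δv₂ = 4290 m/s

In km: r₁ = 1.74 × 1.496×10^8 = 2.60304×10^8 km; r₂ = 10.3 × 1.496×10^8 = 1.54088×10^9 km.
Semi-major axis of the transfer orbit: a_t = (2.60304×10^8 + 1.54088×10^9)/2 = 9.00592×10^8 km.
Circular speed at r = 1.54088×10^9 km: v_c = √(μ/r) = 9.280 km/s.
Vis-viva on the transfer ellipse at r = 1.54088×10^9 km gives v_t = √[μ(2/r − 1/a_t)] = 4.989 km/s.
Δv₂ = |v_t − v_c| = |4.989 − 9.280| = 4.291 km/s.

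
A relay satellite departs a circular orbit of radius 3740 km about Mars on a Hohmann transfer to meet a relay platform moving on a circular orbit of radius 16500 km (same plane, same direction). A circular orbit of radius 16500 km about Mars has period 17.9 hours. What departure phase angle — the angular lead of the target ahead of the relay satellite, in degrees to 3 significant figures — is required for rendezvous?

From Kepler's third law T² = 4π²r³/μ at r = 16500 km, T = 17.9 hours = 17.9 × 3600 s = 64440 s: μ = 4π²r³/T² = 42707.1 km³/s².
The Hohmann ellipse has a_t = (r₁ + r₂)/2 = 10120 km.
Transfer time t = π√(a_t³/μ) = 15480 s.
Target angular speed ω₂ = √(μ/r₂³) = 9.750×10^-5 rad/s.
Angle swept by the target during transfer: ω₂·t = 1.509 rad = 86.46°.
The relay satellite traverses 180° on the transfer ellipse, so the target must lead by 180° − 86.46° = 93.5°.

φ = 93.5°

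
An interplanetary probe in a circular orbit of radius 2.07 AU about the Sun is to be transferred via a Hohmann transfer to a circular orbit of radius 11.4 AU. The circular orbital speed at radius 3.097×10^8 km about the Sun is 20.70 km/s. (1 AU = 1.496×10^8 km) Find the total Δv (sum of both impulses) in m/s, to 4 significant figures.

Δv = 10160 m/s

From the circular-orbit relation v² = μ/r at r = 3.097×10^8 km: μ = v²r = (20.70)² × 3.097×10^8 = 1.32703×10^11 km³/s².
In km: r₁ = 2.07 × 1.496×10^8 = 3.09672×10^8 km; r₂ = 11.4 × 1.496×10^8 = 1.70544×10^9 km.
The Hohmann ellipse has a_t = (r₁ + r₂)/2 = 1.007556×10^9 km.
At r₁ the circular-orbit speed is v₁ = √(μ/r₁) = 20.701 km/s.
On the transfer ellipse at r₁, vis-viva equation gives v_p = √[μ(2/r₁ − 1/a_t)] = 26.932 km/s.
First burn Δv₁ = |v_p − v₁| = 6.231 km/s.
At r₂, v₂ = √(μ/r₂) = 8.821 km/s.
Transfer-orbit speed at r₂: v_a = √[μ(2/r₂ − 1/a_t)] = 4.890 km/s.
Second burn Δv₂ = |v₂ − v_a| = 3.931 km/s.
Δv = Δv₁ + Δv₂ = 6.231 + 3.931 = 10.16 km/s.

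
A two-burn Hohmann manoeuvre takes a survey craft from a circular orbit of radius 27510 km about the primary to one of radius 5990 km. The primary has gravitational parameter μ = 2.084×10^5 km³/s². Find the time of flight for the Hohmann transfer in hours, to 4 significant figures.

Transfer-ellipse semi-major axis a_t = (r₁ + r₂)/2 = (27510 + 5990)/2 = 16750 km.
Half the transfer-orbit period gives t = π√(a_t³/μ) = 14920 s.
Converting: 14920 s ÷ 3600 s/hour = 4.144 hours.

t = 4.144 hours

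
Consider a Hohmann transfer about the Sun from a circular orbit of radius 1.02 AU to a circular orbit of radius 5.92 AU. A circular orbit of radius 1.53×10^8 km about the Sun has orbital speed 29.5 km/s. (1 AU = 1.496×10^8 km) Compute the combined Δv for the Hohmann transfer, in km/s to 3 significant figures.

Δv = 14.7 km/s

From the circular-orbit relation v² = μ/r at r = 1.53×10^8 km: μ = v²r = (29.5)² × 1.53×10^8 = 1.33148×10^11 km³/s².
In km: r₁ = 1.02 × 1.496×10^8 = 1.52592×10^8 km; r₂ = 5.92 × 1.496×10^8 = 8.85632×10^8 km.
Transfer-ellipse semi-major axis a_t = (r₁ + r₂)/2 = (1.52592×10^8 + 8.85632×10^8)/2 = 5.19112×10^8 km.
At r₁ the circular-orbit speed is v₁ = √(μ/r₁) = 29.539 km/s.
Transfer-orbit speed at r₁ (v² = μ(2/r − 1/a)): v_p = √[μ(2/r₁ − 1/a_t)] = 38.583 km/s.
First burn Δv₁ = |v_p − v₁| = 9.044 km/s.
Circular speed at r₂: v₂ = √(μ/r₂) = 12.2614 km/s.
Transfer-orbit speed at r₂: v_a = √[μ(2/r₂ − 1/a_t)] = 6.64778 km/s.
Second burn Δv₂ = |v₂ − v_a| = 5.614 km/s.
Δv = Δv₁ + Δv₂ = 9.044 + 5.614 = 14.66 km/s.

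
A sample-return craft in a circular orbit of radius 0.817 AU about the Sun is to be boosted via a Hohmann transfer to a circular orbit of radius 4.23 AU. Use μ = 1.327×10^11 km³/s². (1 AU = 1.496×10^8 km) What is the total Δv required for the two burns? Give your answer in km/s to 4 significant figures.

Δv = 15.95 km/s

In km: r₁ = 0.817 × 1.496×10^8 = 1.222232×10^8 km; r₂ = 4.23 × 1.496×10^8 = 6.32808×10^8 km.
The Hohmann ellipse has a_t = (r₁ + r₂)/2 = 3.775156×10^8 km.
Circular speed at r₁: v₁ = √(μ/r₁) = √(1.327×10^11/1.222232×10^8) = 32.95 km/s.
On the transfer ellipse at r₁, v² = μ(2/r − 1/a) gives v_p = √[μ(2/r₁ − 1/a_t)] = 42.66 km/s.
First burn Δv₁ = |v_p − v₁| = 9.710 km/s.
Circular speed at r₂: v₂ = √(μ/r₂) = 14.481 km/s.
Transfer-orbit speed at r₂: v_a = √[μ(2/r₂ − 1/a_t)] = 8.2397 km/s.
Second burn Δv₂ = |v₂ − v_a| = 6.241 km/s.
Δv = Δv₁ + Δv₂ = 9.710 + 6.241 = 15.95 km/s.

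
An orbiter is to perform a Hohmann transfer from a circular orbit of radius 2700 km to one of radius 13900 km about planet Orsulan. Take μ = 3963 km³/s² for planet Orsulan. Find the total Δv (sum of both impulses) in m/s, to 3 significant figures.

Semi-major axis of the transfer orbit: a_t = (2700 + 13900)/2 = 8300 km.
Circular speed at r₁: v₁ = √(μ/r₁) = √(3963/2700) = 1.2115 km/s.
On the transfer ellipse at r₁, vis-viva equation gives v_p = √[μ(2/r₁ − 1/a_t)] = 1.5678 km/s.
First burn Δv₁ = |v_p − v₁| = 0.3563 km/s.
At r₂, v₂ = √(μ/r₂) = 0.53395 km/s.
Transfer-orbit speed at r₂: v_a = √[μ(2/r₂ − 1/a_t)] = 0.30454 km/s.
Second burn Δv₂ = |v₂ − v_a| = 0.2294 km/s.
Δv = Δv₁ + Δv₂ = 0.3563 + 0.2294 = 0.5857 km/s.

Δv = 586 m/s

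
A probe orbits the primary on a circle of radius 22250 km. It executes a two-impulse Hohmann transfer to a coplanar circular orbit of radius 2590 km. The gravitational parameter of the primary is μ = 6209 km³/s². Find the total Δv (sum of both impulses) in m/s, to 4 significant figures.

Δv = 811.1 m/s

Transfer-ellipse semi-major axis a_t = (r₁ + r₂)/2 = (22250 + 2590)/2 = 12420 km.
At r₁ the circular-orbit speed is v₁ = √(μ/r₁) = 0.52826 km/s.
Transfer-orbit speed at r₁ (vis-viva): v_a = √[μ(2/r₁ − 1/a_t)] = 0.24123 km/s.
First burn Δv₁ = |v_a − v₁| = 0.28703 km/s.
At r₂, v₂ = √(μ/r₂) = 1.54832 km/s.
Transfer-orbit speed at r₂: v_p = √[μ(2/r₂ − 1/a_t)] = 2.07236 km/s.
Second burn Δv₂ = |v₂ − v_p| = 0.52404 km/s.
Total Δv = Δv₁ + Δv₂ = 0.8111 km/s.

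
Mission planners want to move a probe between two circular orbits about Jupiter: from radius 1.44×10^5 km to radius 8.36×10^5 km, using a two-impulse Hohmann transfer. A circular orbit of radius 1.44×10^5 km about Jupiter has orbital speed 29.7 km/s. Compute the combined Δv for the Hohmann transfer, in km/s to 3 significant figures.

Δv = 14.7 km/s

From the circular-orbit relation v² = μ/r at r = 1.44×10^5 km: μ = v²r = (29.7)² × 1.44×10^5 = 1.27021×10^8 km³/s².
The Hohmann ellipse has a_t = (r₁ + r₂)/2 = 4.900×10^5 km.
Circular speed at r₁: v₁ = √(μ/r₁) = √(1.27021×10^8/1.440×10^5) = 29.700 km/s.
On the transfer ellipse at r₁, vis-viva gives v_p = √[μ(2/r₁ − 1/a_t)] = 38.794 km/s.
First burn Δv₁ = |v_p − v₁| = 9.094 km/s.
Circular speed at r₂: v₂ = √(μ/r₂) = 12.326 km/s.
Transfer-orbit speed at r₂: v_a = √[μ(2/r₂ − 1/a_t)] = 6.6822 km/s.
Second burn Δv₂ = |v₂ − v_a| = 5.644 km/s.
Δv = Δv₁ + Δv₂ = 9.094 + 5.644 = 14.74 km/s.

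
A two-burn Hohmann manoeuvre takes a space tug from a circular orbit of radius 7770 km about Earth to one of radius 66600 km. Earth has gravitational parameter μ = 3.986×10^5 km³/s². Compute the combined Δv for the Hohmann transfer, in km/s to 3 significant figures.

Transfer-ellipse semi-major axis a_t = (r₁ + r₂)/2 = (7770 + 66600)/2 = 37185 km.
Circular speed at r₁: v₁ = √(μ/r₁) = √(3.986×10^5/7770) = 7.162 km/s.
Transfer-orbit speed at r₁ (vis-viva equation): v_p = √[μ(2/r₁ − 1/a_t)] = 9.585 km/s.
First burn Δv₁ = |v_p − v₁| = 2.423 km/s.
Circular speed at r₂: v₂ = √(μ/r₂) = 2.446 km/s.
Transfer-orbit speed at r₂: v_a = √[μ(2/r₂ − 1/a_t)] = 1.118 km/s.
Second burn Δv₂ = |v₂ − v_a| = 1.328 km/s.
Δv = Δv₁ + Δv₂ = 2.423 + 1.328 = 3.751 km/s.

Δv = 3.75 km/s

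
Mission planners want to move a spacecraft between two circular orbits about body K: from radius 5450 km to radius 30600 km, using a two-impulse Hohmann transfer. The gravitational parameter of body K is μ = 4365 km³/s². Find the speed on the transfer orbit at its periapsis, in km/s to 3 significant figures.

The Hohmann ellipse has a_t = (r₁ + r₂)/2 = 18025 km.
At periapsis, r = 5450 km.
Applying v² = μ(2/r − 1/a_t): v = 1.166 km/s.

v = 1.17 km/s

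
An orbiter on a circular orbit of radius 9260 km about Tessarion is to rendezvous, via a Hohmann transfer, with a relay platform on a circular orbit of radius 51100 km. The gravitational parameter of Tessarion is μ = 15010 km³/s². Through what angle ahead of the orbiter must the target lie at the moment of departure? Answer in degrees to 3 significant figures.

φ = 98.3°

Semi-major axis of the transfer orbit: a_t = (9260 + 51100)/2 = 30180 km.
Transfer time t = π√(a_t³/μ) = 1.344×10^5 s.
Target angular speed ω₂ = √(μ/r₂³) = 1.061×10^-5 rad/s.
Angle swept by the target during transfer: ω₂·t = 1.426 rad = 81.70°.
Arrival is 180° from departure on the ellipse, so φ = 180° − 81.70° = 98.3°.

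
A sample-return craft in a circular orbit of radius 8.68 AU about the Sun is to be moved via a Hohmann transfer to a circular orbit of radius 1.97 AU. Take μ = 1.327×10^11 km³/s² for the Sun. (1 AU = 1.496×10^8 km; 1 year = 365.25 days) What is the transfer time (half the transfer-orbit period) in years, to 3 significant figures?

In km: r₁ = 8.68 × 1.496×10^8 = 1.298528×10^9 km; r₂ = 1.97 × 1.496×10^8 = 2.94712×10^8 km.
Semi-major axis of the transfer orbit: a_t = (1.298528×10^9 + 2.94712×10^8)/2 = 7.9662×10^8 km.
Half the transfer-orbit period gives t = π√(a_t³/μ) = 1.939×10^8 s.
Converting: 1.939×10^8 s ÷ 3.15576×10^7 s/year (365.25 × 86400) = 6.14 years.

t = 6.14 years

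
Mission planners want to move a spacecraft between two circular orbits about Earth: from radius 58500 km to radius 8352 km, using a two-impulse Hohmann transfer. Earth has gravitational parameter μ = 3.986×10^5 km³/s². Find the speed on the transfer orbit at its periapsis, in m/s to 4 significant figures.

v = 9139 m/s

Transfer-ellipse semi-major axis a_t = (r₁ + r₂)/2 = (58500 + 8352)/2 = 33426 km.
At periapsis, r = 8352 km.
Vis-viva: v = √[μ(2/r − 1/a_t)] = √[3.986×10^5 × (2/8352 − 1/33426)] = 9.139 km/s.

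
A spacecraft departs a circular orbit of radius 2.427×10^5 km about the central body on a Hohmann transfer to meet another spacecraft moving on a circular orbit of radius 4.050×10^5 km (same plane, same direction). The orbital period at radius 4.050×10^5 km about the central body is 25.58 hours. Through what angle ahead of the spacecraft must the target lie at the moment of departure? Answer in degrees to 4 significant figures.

From Kepler's third law T² = 4π²r³/μ at r = 4.050×10^5 km, T = 25.58 hours = 25.58 × 3600 s = 92088 s: μ = 4π²r³/T² = 3.09256×10^8 km³/s².
Semi-major axis of the transfer orbit: a_t = (2.427×10^5 + 4.050×10^5)/2 = 3.2385×10^5 km.
The half-period of the transfer ellipse is t = π√(a_t³/μ) = 32924 s.
The target's mean motion on its circular orbit is ω₂ = √(μ/r₂³) = 6.8230×10^-5 rad/s.
Angle swept by the target during transfer: ω₂·t = 2.2464 rad = 128.71°.
The spacecraft traverses 180° on the transfer ellipse, so the target must lead by 180° − 128.71° = 51.29°.

φ = 51.29°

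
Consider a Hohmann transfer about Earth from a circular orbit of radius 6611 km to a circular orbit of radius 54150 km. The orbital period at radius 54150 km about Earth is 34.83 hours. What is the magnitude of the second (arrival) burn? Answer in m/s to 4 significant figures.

From Kepler's third law T² = 4π²r³/μ at r = 54150 km, T = 34.83 hours = 34.83 × 3600 s = 1.25388×10^5 s: μ = 4π²r³/T² = 3.98697×10^5 km³/s².
Semi-major axis of the transfer orbit: a_t = (6611 + 54150)/2 = 30380.5 km.
Circular speed at r = 54150 km: v_c = √(μ/r) = 2.7135 km/s.
Vis-viva on the transfer ellipse at r = 54150 km gives v_t = √[μ(2/r − 1/a_t)] = 1.2658 km/s.
Δv₂ = |v_t − v_c| = |1.2658 − 2.7135| = 1.448 km/s.

Δv₂ = 1448 m/s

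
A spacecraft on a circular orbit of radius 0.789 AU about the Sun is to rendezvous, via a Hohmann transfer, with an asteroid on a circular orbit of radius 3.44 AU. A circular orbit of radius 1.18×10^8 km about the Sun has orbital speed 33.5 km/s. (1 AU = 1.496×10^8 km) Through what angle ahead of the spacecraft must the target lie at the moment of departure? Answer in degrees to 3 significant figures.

φ = 93.3°

From the circular-orbit relation v² = μ/r at r = 1.18×10^8 km: μ = v²r = (33.5)² × 1.18×10^8 = 1.32426×10^11 km³/s².
In km: r₁ = 0.789 × 1.496×10^8 = 1.180344×10^8 km; r₂ = 3.44 × 1.496×10^8 = 5.14624×10^8 km.
Transfer-ellipse semi-major axis a_t = (r₁ + r₂)/2 = (1.180344×10^8 + 5.14624×10^8)/2 = 3.163292×10^8 km.
Transfer time t = π√(a_t³/μ) = 4.85705×10^7 s.
Target angular speed ω₂ = √(μ/r₂³) = 3.11710×10^-8 rad/s.
Angle swept by the target during transfer: ω₂·t = 1.51399 rad = 86.745°.
Arrival is 180° from departure on the ellipse, so φ = 180° − 86.745° = 93.3°.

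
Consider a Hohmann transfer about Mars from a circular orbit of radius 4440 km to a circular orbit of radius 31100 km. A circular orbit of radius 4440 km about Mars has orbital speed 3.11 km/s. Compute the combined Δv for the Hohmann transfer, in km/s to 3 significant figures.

From the circular-orbit relation v² = μ/r at r = 4440 km: μ = v²r = (3.11)² × 4440 = 42944.1 km³/s².
Transfer-ellipse semi-major axis a_t = (r₁ + r₂)/2 = (4440 + 31100)/2 = 17770 km.
Circular speed at r₁: v₁ = √(μ/r₁) = √(42944.1/4440) = 3.110 km/s.
Transfer-orbit speed at r₁ (v² = μ(2/r − 1/a)): v_p = √[μ(2/r₁ − 1/a_t)] = 4.114 km/s.
First burn Δv₁ = |v_p − v₁| = 1.004 km/s.
At r₂, v₂ = √(μ/r₂) = 1.1751 km/s.
Transfer-orbit speed at r₂: v_a = √[μ(2/r₂ − 1/a_t)] = 0.58738 km/s.
Second burn Δv₂ = |v₂ − v_a| = 0.5877 km/s.
Total Δv = Δv₁ + Δv₂ = 1.592 km/s.

Δv = 1.59 km/s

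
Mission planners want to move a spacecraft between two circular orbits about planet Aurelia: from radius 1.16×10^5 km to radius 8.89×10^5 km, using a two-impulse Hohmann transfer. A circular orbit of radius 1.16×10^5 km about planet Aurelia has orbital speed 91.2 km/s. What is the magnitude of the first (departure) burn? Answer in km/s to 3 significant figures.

From the circular-orbit relation v² = μ/r at r = 1.16×10^5 km: μ = v²r = (91.2)² × 1.16×10^5 = 9.64823×10^8 km³/s².
Transfer-ellipse semi-major axis a_t = (r₁ + r₂)/2 = (1.160×10^5 + 8.890×10^5)/2 = 5.025×10^5 km.
Circular speed at r = 1.160×10^5 km: v_c = √(μ/r) = 91.20 km/s.
Transfer-orbit speed at the same r (vis-viva, a = a_t): v_t = √[μ(2/r − 1/a_t)] = 121.3 km/s.
Δv₁ = |v_t − v_c| = |121.3 − 91.20| = 30.10 km/s.

Δv₁ = 30.1 km/s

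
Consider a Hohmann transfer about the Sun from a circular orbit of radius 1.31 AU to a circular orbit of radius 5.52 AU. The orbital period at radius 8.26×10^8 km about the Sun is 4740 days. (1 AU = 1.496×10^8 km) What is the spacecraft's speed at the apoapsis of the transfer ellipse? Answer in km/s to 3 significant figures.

v = 7.85 km/s

From Kepler's third law T² = 4π²r³/μ at r = 8.26×10^8 km, T = 4740 days = 4740 × 86400 s = 4.09536×10^8 s: μ = 4π²r³/T² = 1.32653×10^11 km³/s².
In km: r₁ = 1.31 × 1.496×10^8 = 1.95976×10^8 km; r₂ = 5.52 × 1.496×10^8 = 8.25792×10^8 km.
The Hohmann ellipse has a_t = (r₁ + r₂)/2 = 5.10884×10^8 km.
At apoapsis, r = 8.25792×10^8 km.
From the vis-viva equation, v = √[μ(2/r − 1/a_t)] = 7.850 km/s.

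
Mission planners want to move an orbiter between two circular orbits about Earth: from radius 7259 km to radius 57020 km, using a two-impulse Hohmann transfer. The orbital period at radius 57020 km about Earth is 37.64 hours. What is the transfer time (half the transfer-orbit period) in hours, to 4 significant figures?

From Kepler's third law T² = 4π²r³/μ at r = 57020 km, T = 37.64 hours = 37.64 × 3600 s = 1.35504×10^5 s: μ = 4π²r³/T² = 3.98600×10^5 km³/s².
The Hohmann ellipse has a_t = (r₁ + r₂)/2 = 32139.5 km.
By Kepler's third law the transfer-orbit period is T = 2π√(a_t³/μ), so t = T/2 = 28670 s.
Converting: 28670 s ÷ 3600 s/hour = 7.964 hours.

t = 7.964 hours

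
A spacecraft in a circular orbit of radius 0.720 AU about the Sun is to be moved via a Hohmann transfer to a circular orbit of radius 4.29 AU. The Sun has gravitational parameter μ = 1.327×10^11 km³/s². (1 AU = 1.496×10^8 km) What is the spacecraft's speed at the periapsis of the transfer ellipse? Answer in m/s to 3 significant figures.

v = 45900 m/s

In km: r₁ = 0.720 × 1.496×10^8 = 1.07712×10^8 km; r₂ = 4.29 × 1.496×10^8 = 6.41784×10^8 km.
The Hohmann ellipse has a_t = (r₁ + r₂)/2 = 3.74748×10^8 km.
At periapsis, r = 1.07712×10^8 km.
From the vis-viva equation, v = √[μ(2/r − 1/a_t)] = 45.93 km/s.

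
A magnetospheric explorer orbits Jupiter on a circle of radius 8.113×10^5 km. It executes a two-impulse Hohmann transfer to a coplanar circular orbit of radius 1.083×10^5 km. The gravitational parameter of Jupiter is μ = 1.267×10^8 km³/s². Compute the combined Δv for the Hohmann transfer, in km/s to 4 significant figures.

Semi-major axis of the transfer orbit: a_t = (8.113×10^5 + 1.083×10^5)/2 = 4.598×10^5 km.
At r₁ the circular-orbit speed is v₁ = √(μ/r₁) = 12.497 km/s.
On the transfer ellipse at r₁, vis-viva equation gives v_a = √[μ(2/r₁ − 1/a_t)] = 6.0650 km/s.
First burn Δv₁ = |v_a − v₁| = 6.432 km/s.
Circular speed at r₂: v₂ = √(μ/r₂) = 34.20 km/s.
Transfer-orbit speed at r₂: v_p = √[μ(2/r₂ − 1/a_t)] = 45.43 km/s.
Second burn Δv₂ = |v₂ − v_p| = 11.23 km/s.
Δv = Δv₁ + Δv₂ = 6.432 + 11.23 = 17.66 km/s.

Δv = 17.66 km/s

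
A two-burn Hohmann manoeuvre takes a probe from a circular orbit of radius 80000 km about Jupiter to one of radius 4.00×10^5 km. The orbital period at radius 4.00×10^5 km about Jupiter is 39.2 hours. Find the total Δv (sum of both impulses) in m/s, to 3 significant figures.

From Kepler's third law T² = 4π²r³/μ at r = 4.00×10^5 km, T = 39.2 hours = 39.2 × 3600 s = 1.4112×10^5 s: μ = 4π²r³/T² = 1.26871×10^8 km³/s².
Transfer-ellipse semi-major axis a_t = (r₁ + r₂)/2 = (80000 + 4.000×10^5)/2 = 2.400×10^5 km.
At r₁ the circular-orbit speed is v₁ = √(μ/r₁) = 39.82 km/s.
On the transfer ellipse at r₁, v² = μ(2/r − 1/a) gives v_p = √[μ(2/r₁ − 1/a_t)] = 51.41 km/s.
First burn Δv₁ = |v_p − v₁| = 11.59 km/s.
Circular speed at r₂: v₂ = √(μ/r₂) = 17.809 km/s.
Transfer-orbit speed at r₂: v_a = √[μ(2/r₂ − 1/a_t)] = 10.282 km/s.
Second burn Δv₂ = |v₂ − v_a| = 7.527 km/s.
Total Δv = Δv₁ + Δv₂ = 19.12 km/s.

Δv = 19100 m/s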